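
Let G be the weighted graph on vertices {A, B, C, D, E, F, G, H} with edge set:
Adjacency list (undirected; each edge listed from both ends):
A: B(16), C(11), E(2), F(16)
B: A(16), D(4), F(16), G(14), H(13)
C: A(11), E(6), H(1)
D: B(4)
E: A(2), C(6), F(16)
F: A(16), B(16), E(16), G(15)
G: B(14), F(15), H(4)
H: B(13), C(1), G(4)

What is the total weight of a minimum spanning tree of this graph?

45

Sort edges by weight, then run Kruskal:
C–H (1): add — endpoints in different components.
A–E (2): add — endpoints in different components.
B–D (4): add — endpoints in different components.
G–H (4): add — endpoints in different components.
C–E (6): add — endpoints in different components.
A–C (11): skip — A and C already connected.
B–H (13): add — endpoints in different components.
B–G (14): skip — B and G already connected.
F–G (15): add — endpoints in different components.
MST edges: C–H, A–E, B–D, G–H, C–E, B–H, F–G; total weight 1+2+4+4+6+13+15 = 45.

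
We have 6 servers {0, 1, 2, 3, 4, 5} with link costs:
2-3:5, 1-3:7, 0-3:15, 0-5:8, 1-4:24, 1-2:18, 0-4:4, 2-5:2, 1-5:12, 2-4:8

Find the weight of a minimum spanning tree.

26

Kruskal: consider edges lightest-first.
2-5 (2): add. Components now {0} {1} {2,5} {3} {4}
0-4 (4): add. Components now {0,4} {1} {2,5} {3}
2-3 (5): add. Components now {0,4} {1} {2,3,5}
1-3 (7): add. Components now {0,4} {1,2,3,5}
0-5 (8): add. Components now {0,1,2,3,4,5}
MST edges: 2-5, 0-4, 2-3, 1-3, 0-5; total weight 2+4+5+7+8 = 26.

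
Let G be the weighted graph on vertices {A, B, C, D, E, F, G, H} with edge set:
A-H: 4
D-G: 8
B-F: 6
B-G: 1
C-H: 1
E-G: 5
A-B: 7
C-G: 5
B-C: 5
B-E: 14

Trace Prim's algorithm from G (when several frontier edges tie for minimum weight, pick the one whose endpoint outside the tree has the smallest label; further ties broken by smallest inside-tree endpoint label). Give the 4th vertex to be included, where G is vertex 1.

H

Prim's algorithm from G:
Step 1: cheapest edge leaving the tree is B-G (1); add B.
Step 2: cheapest edge leaving the tree is B-C (5); add C.
Step 3: cheapest edge leaving the tree is C-H (1); add H.
Step 4: cheapest edge leaving the tree is A-H (4); add A.
Step 5: cheapest edge leaving the tree is E-G (5); add E.
Step 6: cheapest edge leaving the tree is B-F (6); add F.
Step 7: cheapest edge leaving the tree is D-G (8); add D.
Vertex order: G, B, C, H, A, E, F, D. The 4th vertex is H.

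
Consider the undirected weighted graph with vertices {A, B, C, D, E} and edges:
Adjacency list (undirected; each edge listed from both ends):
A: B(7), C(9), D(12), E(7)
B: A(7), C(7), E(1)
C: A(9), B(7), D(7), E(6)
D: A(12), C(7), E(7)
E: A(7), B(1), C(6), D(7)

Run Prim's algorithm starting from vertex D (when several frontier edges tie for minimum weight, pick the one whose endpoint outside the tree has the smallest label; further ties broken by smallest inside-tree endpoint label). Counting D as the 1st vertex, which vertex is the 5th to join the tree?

A

Grow the tree from D using Prim:
Step 1: cheapest edge leaving the tree is C D (7); add C.
Step 2: cheapest edge leaving the tree is C E (6); add E.
Step 3: cheapest edge leaving the tree is B E (1); add B.
Step 4: cheapest edge leaving the tree is A B (7); add A.
Vertex order: D, C, E, B, A. The 5th vertex is A.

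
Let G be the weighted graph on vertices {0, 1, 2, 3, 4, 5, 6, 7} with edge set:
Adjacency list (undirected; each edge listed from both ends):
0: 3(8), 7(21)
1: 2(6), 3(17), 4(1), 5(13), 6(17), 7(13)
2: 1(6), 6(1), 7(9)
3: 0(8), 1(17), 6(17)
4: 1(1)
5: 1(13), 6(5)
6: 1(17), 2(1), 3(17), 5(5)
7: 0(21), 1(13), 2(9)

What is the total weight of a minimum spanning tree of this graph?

47

Grow the tree from 0 using Prim:
Step 1: cheapest edge leaving the tree is 0-3 (8); add 3.
Step 2: cheapest edge leaving the tree is 1-3 (17); add 1.
Step 3: cheapest edge leaving the tree is 1-4 (1); add 4.
Step 4: cheapest edge leaving the tree is 1-2 (6); add 2.
Step 5: cheapest edge leaving the tree is 2-6 (1); add 6.
Step 6: cheapest edge leaving the tree is 5-6 (5); add 5.
Step 7: cheapest edge leaving the tree is 2-7 (9); add 7.
MST edges: 0-3, 1-3, 1-4, 1-2, 2-6, 5-6, 2-7; total weight 8+17+1+6+1+5+9 = 47.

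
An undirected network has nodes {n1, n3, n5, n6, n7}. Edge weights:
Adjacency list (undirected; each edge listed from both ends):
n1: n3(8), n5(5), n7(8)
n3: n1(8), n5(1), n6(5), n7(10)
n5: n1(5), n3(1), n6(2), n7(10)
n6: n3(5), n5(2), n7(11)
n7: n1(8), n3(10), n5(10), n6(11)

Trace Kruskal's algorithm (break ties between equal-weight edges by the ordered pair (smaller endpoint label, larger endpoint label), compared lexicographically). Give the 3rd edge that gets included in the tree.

n1-n5

Kruskal: consider edges lightest-first.
n3–n5 (1): add — endpoints in different components.
n5–n6 (2): add — endpoints in different components.
n1–n5 (5): add — endpoints in different components.
n3–n6 (5): skip — n3 and n6 already connected.
n1–n3 (8): skip — n1 and n3 already connected.
n1–n7 (8): add — endpoints in different components.
The 3rd edge added is n1–n5.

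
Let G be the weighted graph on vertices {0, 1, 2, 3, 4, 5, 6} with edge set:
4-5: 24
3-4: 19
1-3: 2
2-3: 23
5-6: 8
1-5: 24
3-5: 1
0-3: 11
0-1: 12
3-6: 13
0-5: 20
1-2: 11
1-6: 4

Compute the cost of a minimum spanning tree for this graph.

Prim's algorithm from 4:
Step 1: frontier [3-4 19, 4-5 24] → take 3-4 (19); add 3.
Step 2: frontier [3-5 1, 1-3 2, 0-3 11, 3-6 13, 2-3 23, 4-5 24] → take 3-5 (1); add 5.
Step 3: frontier [1-3 2, 0-3 11, 3-6 13, 2-3 23, 5-6 8, 0-5 20, 1-5 24] → take 1-3 (2); add 1.
Step 4: frontier [1-6 4, 1-2 11, 0-1 12, 0-3 11, 3-6 13, 2-3 23, 5-6 8, 0-5 20] → take 1-6 (4); add 6.
Step 5: frontier [1-2 11, 0-1 12, 0-3 11, 2-3 23, 0-5 20] → take 0-3 (11); add 0.
Step 6: frontier [1-2 11, 2-3 23] → take 1-2 (11); add 2.
MST edges: 3-4, 3-5, 1-3, 1-6, 0-3, 1-2; total weight 19+1+2+4+11+11 = 48.

48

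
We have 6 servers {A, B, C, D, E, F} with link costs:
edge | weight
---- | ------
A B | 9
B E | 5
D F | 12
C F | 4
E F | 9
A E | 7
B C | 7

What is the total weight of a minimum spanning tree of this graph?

35

Kruskal's algorithm — process edges by increasing weight (ties by edge label):
C F (4): add — endpoints in different components.
B E (5): add — endpoints in different components.
A E (7): add — endpoints in different components.
B C (7): add — endpoints in different components.
A B (9): skip — A and B already connected.
E F (9): skip — E and F already connected.
D F (12): add — endpoints in different components.
MST edges: C F, B E, A E, B C, D F; total weight 4+5+7+7+12 = 35.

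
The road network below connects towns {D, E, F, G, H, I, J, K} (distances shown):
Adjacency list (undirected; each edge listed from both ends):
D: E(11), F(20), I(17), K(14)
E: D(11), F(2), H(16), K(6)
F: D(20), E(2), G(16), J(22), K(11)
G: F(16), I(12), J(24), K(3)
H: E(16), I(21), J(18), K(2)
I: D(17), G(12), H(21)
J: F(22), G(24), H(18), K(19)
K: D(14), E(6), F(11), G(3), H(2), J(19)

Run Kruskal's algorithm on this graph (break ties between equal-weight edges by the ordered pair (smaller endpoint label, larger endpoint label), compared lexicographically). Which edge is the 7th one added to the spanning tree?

Sort edges by weight, then run Kruskal:
E–F (2): add — endpoints in different components.
H–K (2): add — endpoints in different components.
G–K (3): add — endpoints in different components.
E–K (6): add — endpoints in different components.
D–E (11): add — endpoints in different components.
F–K (11): skip — F and K already connected.
G–I (12): add — endpoints in different components.
D–K (14): skip — D and K already connected.
E–H (16): skip — E and H already connected.
F–G (16): skip — F and G already connected.
D–I (17): skip — D and I already connected.
H–J (18): add — endpoints in different components.
The 7th edge added is H–J.

H-J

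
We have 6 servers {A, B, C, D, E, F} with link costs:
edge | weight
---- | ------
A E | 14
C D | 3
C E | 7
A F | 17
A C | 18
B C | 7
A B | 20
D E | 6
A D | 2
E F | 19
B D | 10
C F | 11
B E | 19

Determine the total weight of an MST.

29

Prim's algorithm from B:
Step 1: cheapest edge leaving the tree is B C (7); add C.
Step 2: cheapest edge leaving the tree is C D (3); add D.
Step 3: cheapest edge leaving the tree is A D (2); add A.
Step 4: cheapest edge leaving the tree is D E (6); add E.
Step 5: cheapest edge leaving the tree is C F (11); add F.
MST edges: B C, C D, A D, D E, C F; total weight 7+3+2+6+11 = 29.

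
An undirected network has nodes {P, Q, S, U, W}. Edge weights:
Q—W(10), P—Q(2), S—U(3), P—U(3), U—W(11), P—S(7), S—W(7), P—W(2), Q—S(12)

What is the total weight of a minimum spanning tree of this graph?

10

Prim's algorithm from W:
Step 1: cheapest edge leaving the tree is P—W (2); add P.
Step 2: cheapest edge leaving the tree is P—Q (2); add Q.
Step 3: cheapest edge leaving the tree is P—U (3); add U.
Step 4: cheapest edge leaving the tree is S—U (3); add S.
MST edges: P—W, P—Q, P—U, S—U; total weight 2+2+3+3 = 10.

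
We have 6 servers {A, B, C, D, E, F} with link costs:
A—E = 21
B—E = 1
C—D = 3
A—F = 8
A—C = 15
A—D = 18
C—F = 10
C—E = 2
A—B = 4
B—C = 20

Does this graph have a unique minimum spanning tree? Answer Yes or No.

Yes

Kruskal's algorithm — process edges by increasing weight (ties by edge label):
B—E (1): add. Components now {A} {B,E} {C} {D} {F}
C—E (2): add. Components now {A} {B,C,E} {D} {F}
C—D (3): add. Components now {A} {B,C,D,E} {F}
A—B (4): add. Components now {A,B,C,D,E} {F}
A—F (8): add. Components now {A,B,C,D,E,F}
Every non-tree edge has weight strictly greater than the heaviest edge on the tree path between its endpoints, so the MST is unique.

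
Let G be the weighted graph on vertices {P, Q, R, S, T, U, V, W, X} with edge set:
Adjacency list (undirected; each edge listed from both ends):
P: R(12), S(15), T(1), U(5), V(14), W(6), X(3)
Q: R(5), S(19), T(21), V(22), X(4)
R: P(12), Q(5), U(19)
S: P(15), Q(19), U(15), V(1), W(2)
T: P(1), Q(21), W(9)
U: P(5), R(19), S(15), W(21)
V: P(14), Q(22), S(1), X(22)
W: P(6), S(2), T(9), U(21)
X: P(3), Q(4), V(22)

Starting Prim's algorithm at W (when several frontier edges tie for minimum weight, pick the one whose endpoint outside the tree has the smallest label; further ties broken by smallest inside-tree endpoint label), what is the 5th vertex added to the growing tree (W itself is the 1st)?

T

Prim, starting at W.
Step 1: cheapest edge leaving the tree is S-W (2); add S.
Step 2: cheapest edge leaving the tree is S-V (1); add V.
Step 3: cheapest edge leaving the tree is P-W (6); add P.
Step 4: cheapest edge leaving the tree is P-T (1); add T.
Step 5: cheapest edge leaving the tree is P-X (3); add X.
Step 6: cheapest edge leaving the tree is Q-X (4); add Q.
Step 7: cheapest edge leaving the tree is Q-R (5); add R.
Step 8: cheapest edge leaving the tree is P-U (5); add U.
Vertex order: W, S, V, P, T, X, Q, R, U. The 5th vertex is T.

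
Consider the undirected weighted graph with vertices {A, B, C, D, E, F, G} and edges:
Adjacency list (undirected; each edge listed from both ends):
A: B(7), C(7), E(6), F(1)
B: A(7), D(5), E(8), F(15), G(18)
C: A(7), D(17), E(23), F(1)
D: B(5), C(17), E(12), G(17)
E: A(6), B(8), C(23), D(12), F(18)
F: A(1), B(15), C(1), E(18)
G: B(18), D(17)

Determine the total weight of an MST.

Kruskal's algorithm — process edges by increasing weight (ties by edge label):
A—F (1): add — endpoints in different components.
C—F (1): add — endpoints in different components.
B—D (5): add — endpoints in different components.
A—E (6): add — endpoints in different components.
A—B (7): add — endpoints in different components.
A—C (7): skip — A and C already connected.
B—E (8): skip — B and E already connected.
D—E (12): skip — D and E already connected.
B—F (15): skip — B and F already connected.
C—D (17): skip — C and D already connected.
D—G (17): add — endpoints in different components.
MST edges: A—F, C—F, B—D, A—E, A—B, D—G; total weight 1+1+5+6+7+17 = 37.

37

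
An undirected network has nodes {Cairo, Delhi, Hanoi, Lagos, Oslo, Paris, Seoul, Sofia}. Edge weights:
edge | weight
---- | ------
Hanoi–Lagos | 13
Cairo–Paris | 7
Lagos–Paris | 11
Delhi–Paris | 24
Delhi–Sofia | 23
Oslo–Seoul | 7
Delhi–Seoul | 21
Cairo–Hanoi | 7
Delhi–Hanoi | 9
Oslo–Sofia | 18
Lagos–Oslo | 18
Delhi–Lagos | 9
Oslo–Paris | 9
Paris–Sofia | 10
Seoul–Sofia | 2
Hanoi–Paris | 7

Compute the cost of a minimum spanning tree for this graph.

50

Prim, starting at Sofia.
Step 1: cheapest edge leaving the tree is Seoul–Sofia (2); add Seoul.
Step 2: cheapest edge leaving the tree is Oslo–Seoul (7); add Oslo.
Step 3: cheapest edge leaving the tree is Oslo–Paris (9); add Paris.
Step 4: cheapest edge leaving the tree is Cairo–Paris (7); add Cairo.
Step 5: cheapest edge leaving the tree is Cairo–Hanoi (7); add Hanoi.
Step 6: cheapest edge leaving the tree is Delhi–Hanoi (9); add Delhi.
Step 7: cheapest edge leaving the tree is Delhi–Lagos (9); add Lagos.
MST edges: Seoul–Sofia, Oslo–Seoul, Oslo–Paris, Cairo–Paris, Cairo–Hanoi, Delhi–Hanoi, Delhi–Lagos; total weight 2+7+9+7+7+9+9 = 50.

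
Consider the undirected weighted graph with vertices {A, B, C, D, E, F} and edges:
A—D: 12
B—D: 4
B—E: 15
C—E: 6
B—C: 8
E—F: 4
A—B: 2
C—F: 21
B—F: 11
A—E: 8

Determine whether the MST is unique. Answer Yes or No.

No

Kruskal's algorithm — process edges by increasing weight (ties by edge label):
A—B (2): add. Components now {A,B} {C} {D} {E} {F}
B—D (4): add. Components now {A,B,D} {C} {E} {F}
E—F (4): add. Components now {A,B,D} {C} {E,F}
C—E (6): add. Components now {A,B,D} {C,E,F}
A—E (8): add. Components now {A,B,C,D,E,F}
Non-tree edge B—C has weight 8, equal to the heaviest edge on its tree cycle — swapping gives another MST of the same weight. Not unique.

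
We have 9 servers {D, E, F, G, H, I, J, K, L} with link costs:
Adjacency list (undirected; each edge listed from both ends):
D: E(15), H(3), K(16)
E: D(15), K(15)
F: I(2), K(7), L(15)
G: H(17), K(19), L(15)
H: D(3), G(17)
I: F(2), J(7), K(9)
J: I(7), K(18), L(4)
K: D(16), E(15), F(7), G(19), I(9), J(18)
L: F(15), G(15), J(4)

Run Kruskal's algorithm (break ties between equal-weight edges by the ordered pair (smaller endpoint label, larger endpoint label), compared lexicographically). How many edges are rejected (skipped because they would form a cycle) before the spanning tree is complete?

2

Kruskal's algorithm — process edges by increasing weight (ties by edge label):
F—I (2): add — endpoints in different components.
D—H (3): add — endpoints in different components.
J—L (4): add — endpoints in different components.
F—K (7): add — endpoints in different components.
I—J (7): add — endpoints in different components.
I—K (9): skip — I and K already connected.
D—E (15): add — endpoints in different components.
E—K (15): add — endpoints in different components.
F—L (15): skip — F and L already connected.
G—L (15): add — endpoints in different components.
Edges rejected before the tree was complete: 2.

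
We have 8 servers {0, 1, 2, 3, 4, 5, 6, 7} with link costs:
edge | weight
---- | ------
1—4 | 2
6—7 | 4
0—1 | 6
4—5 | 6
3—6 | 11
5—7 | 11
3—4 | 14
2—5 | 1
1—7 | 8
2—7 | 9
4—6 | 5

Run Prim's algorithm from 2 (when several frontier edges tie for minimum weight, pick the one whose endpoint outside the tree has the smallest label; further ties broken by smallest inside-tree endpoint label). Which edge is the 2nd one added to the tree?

Prim, starting at 2.
Step 1: frontier [2—5 1, 2—7 9] → take 2—5 (1); add 5.
Step 2: frontier [2—7 9, 4—5 6, 5—7 11] → take 4—5 (6); add 4.
Step 3: frontier [2—7 9, 1—4 2, 4—6 5, 3—4 14, 5—7 11] → take 1—4 (2); add 1.
Step 4: frontier [0—1 6, 1—7 8, 2—7 9, 4—6 5, 3—4 14, 5—7 11] → take 4—6 (5); add 6.
Step 5: frontier [0—1 6, 1—7 8, 2—7 9, 3—4 14, 5—7 11, 6—7 4, 3—6 11] → take 6—7 (4); add 7.
Step 6: frontier [0—1 6, 3—4 14, 3—6 11] → take 0—1 (6); add 0.
Step 7: frontier [3—4 14, 3—6 11] → take 3—6 (11); add 3.
The 2nd edge added is 4—5.

4-5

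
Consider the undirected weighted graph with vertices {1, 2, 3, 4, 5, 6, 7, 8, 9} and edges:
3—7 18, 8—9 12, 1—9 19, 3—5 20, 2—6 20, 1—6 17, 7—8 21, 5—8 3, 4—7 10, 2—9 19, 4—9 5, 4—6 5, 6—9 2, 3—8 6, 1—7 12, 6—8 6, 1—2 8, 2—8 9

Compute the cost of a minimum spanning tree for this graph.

Prim's algorithm from 9:
Step 1: cheapest edge leaving the tree is 6—9 (2); add 6.
Step 2: cheapest edge leaving the tree is 4—6 (5); add 4.
Step 3: cheapest edge leaving the tree is 6—8 (6); add 8.
Step 4: cheapest edge leaving the tree is 5—8 (3); add 5.
Step 5: cheapest edge leaving the tree is 3—8 (6); add 3.
Step 6: cheapest edge leaving the tree is 2—8 (9); add 2.
Step 7: cheapest edge leaving the tree is 1—2 (8); add 1.
Step 8: cheapest edge leaving the tree is 4—7 (10); add 7.
MST edges: 6—9, 4—6, 6—8, 5—8, 3—8, 2—8, 1—2, 4—7; total weight 2+5+6+3+6+9+8+10 = 49.

49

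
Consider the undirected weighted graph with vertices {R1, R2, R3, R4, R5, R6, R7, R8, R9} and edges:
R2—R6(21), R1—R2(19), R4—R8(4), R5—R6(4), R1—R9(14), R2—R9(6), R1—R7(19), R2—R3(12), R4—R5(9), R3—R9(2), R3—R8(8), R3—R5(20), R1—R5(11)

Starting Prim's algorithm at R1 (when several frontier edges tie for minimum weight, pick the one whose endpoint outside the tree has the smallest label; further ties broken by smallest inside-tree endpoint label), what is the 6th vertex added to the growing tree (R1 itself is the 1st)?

Prim, starting at R1.
Step 1: frontier [R1—R5 11, R1—R9 14, R1—R2 19, R1—R7 19] → take R1—R5 (11); add R5.
Step 2: frontier [R1—R9 14, R1—R2 19, R1—R7 19, R5—R6 4, R4—R5 9, R3—R5 20] → take R5—R6 (4); add R6.
Step 3: frontier [R1—R9 14, R1—R2 19, R1—R7 19, R4—R5 9, R3—R5 20, R2—R6 21] → take R4—R5 (9); add R4.
Step 4: frontier [R1—R9 14, R1—R2 19, R1—R7 19, R4—R8 4, R3—R5 20, R2—R6 21] → take R4—R8 (4); add R8.
Step 5: frontier [R1—R9 14, R1—R2 19, R1—R7 19, R3—R5 20, R2—R6 21, R3—R8 8] → take R3—R8 (8); add R3.
Step 6: frontier [R1—R9 14, R1—R2 19, R1—R7 19, R3—R9 2, R2—R3 12, R2—R6 21] → take R3—R9 (2); add R9.
Step 7: frontier [R1—R2 19, R1—R7 19, R2—R3 12, R2—R6 21, R2—R9 6] → take R2—R9 (6); add R2.
Step 8: frontier [R1—R7 19] → take R1—R7 (19); add R7.
Vertex order: R1, R5, R6, R4, R8, R3, R9, R2, R7. The 6th vertex is R3.

R3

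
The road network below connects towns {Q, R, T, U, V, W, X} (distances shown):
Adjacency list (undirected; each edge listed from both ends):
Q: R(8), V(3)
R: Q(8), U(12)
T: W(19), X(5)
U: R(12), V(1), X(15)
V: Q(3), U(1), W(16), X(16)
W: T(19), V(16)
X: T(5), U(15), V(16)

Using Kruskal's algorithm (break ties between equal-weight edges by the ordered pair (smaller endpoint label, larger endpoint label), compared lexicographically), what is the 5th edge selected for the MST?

U-X

Kruskal's algorithm — process edges by increasing weight (ties by edge label):
U—V (1): add — endpoints in different components.
Q—V (3): add — endpoints in different components.
T—X (5): add — endpoints in different components.
Q—R (8): add — endpoints in different components.
R—U (12): skip — R and U already connected.
U—X (15): add — endpoints in different components.
V—W (16): add — endpoints in different components.
The 5th edge added is U—X.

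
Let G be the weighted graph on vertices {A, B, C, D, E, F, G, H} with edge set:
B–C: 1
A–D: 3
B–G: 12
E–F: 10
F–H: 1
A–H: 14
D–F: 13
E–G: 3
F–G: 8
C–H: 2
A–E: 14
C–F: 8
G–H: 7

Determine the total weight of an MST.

30

Prim's algorithm from B:
Step 1: cheapest edge leaving the tree is B–C (1); add C.
Step 2: cheapest edge leaving the tree is C–H (2); add H.
Step 3: cheapest edge leaving the tree is F–H (1); add F.
Step 4: cheapest edge leaving the tree is G–H (7); add G.
Step 5: cheapest edge leaving the tree is E–G (3); add E.
Step 6: cheapest edge leaving the tree is D–F (13); add D.
Step 7: cheapest edge leaving the tree is A–D (3); add A.
MST edges: B–C, C–H, F–H, G–H, E–G, D–F, A–D; total weight 1+2+1+7+3+13+3 = 30.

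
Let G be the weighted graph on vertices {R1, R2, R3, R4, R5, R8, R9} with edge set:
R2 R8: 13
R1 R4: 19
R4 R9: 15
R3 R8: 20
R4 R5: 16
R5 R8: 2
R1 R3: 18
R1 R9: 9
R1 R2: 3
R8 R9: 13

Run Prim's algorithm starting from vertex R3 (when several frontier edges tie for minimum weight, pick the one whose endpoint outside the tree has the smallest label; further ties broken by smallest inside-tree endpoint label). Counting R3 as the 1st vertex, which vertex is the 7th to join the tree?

R4

Prim's algorithm from R3:
Step 1: frontier [R1 R3 18, R3 R8 20] → take R1 R3 (18); add R1.
Step 2: frontier [R1 R2 3, R1 R9 9, R1 R4 19, R3 R8 20] → take R1 R2 (3); add R2.
Step 3: frontier [R1 R9 9, R1 R4 19, R2 R8 13, R3 R8 20] → take R1 R9 (9); add R9.
Step 4: frontier [R1 R4 19, R2 R8 13, R3 R8 20, R8 R9 13, R4 R9 15] → take R2 R8 (13); add R8.
Step 5: frontier [R1 R4 19, R5 R8 2, R4 R9 15] → take R5 R8 (2); add R5.
Step 6: frontier [R1 R4 19, R4 R5 16, R4 R9 15] → take R4 R9 (15); add R4.
Vertex order: R3, R1, R2, R9, R8, R5, R4. The 7th vertex is R4.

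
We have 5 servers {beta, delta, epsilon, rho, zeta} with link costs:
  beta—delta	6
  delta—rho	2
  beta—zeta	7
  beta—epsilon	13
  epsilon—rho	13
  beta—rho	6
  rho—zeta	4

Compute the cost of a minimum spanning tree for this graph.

25

Grow the tree from zeta using Prim:
Step 1: cheapest edge leaving the tree is rho—zeta (4); add rho.
Step 2: cheapest edge leaving the tree is delta—rho (2); add delta.
Step 3: cheapest edge leaving the tree is beta—delta (6); add beta.
Step 4: cheapest edge leaving the tree is beta—epsilon (13); add epsilon.
MST edges: rho—zeta, delta—rho, beta—delta, beta—epsilon; total weight 4+2+6+13 = 25.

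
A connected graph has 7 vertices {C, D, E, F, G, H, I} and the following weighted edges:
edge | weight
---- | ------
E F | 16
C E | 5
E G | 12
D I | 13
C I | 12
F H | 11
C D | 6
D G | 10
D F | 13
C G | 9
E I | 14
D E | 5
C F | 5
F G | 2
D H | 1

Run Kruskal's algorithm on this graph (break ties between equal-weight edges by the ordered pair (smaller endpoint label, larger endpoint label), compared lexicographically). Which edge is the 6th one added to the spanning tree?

C-I

Kruskal's algorithm — process edges by increasing weight (ties by edge label):
D H (1): add — endpoints in different components.
F G (2): add — endpoints in different components.
C E (5): add — endpoints in different components.
C F (5): add — endpoints in different components.
D E (5): add — endpoints in different components.
C D (6): skip — C and D already connected.
C G (9): skip — C and G already connected.
D G (10): skip — D and G already connected.
F H (11): skip — F and H already connected.
C I (12): add — endpoints in different components.
The 6th edge added is C I.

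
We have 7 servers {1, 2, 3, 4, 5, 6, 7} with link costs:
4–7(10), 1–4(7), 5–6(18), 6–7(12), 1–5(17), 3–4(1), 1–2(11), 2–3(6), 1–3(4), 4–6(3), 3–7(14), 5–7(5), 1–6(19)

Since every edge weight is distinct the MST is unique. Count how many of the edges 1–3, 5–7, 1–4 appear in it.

2

Kruskal's algorithm — process edges by increasing weight (ties by edge label):
3–4 (1): add — endpoints in different components.
4–6 (3): add — endpoints in different components.
1–3 (4): add — endpoints in different components.
5–7 (5): add — endpoints in different components.
2–3 (6): add — endpoints in different components.
1–4 (7): skip — 1 and 4 already connected.
4–7 (10): add — endpoints in different components.
MST edge set: {3–4, 4–6, 1–3, 5–7, 2–3, 4–7}.
Of the listed edges, {1–3, 5–7} are in the MST → 2.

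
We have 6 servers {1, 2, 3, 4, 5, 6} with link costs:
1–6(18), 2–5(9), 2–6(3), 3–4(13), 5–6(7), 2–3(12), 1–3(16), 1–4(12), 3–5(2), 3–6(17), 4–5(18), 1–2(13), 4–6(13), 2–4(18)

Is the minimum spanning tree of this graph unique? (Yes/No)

Sort edges by weight, then run Kruskal:
3–5 (2): add. Components now {1} {2} {3,5} {4} {6}
2–6 (3): add. Components now {1} {2,6} {3,5} {4}
5–6 (7): add. Components now {1} {2,3,5,6} {4}
2–5 (9): skip — 2 and 5 already connected.
1–4 (12): add. Components now {1,4} {2,3,5,6}
2–3 (12): skip — 2 and 3 already connected.
1–2 (13): add. Components now {1,2,3,4,5,6}
Non-tree edge 4–6 has weight 13, equal to the heaviest edge on its tree cycle — swapping gives another MST of the same weight. Not unique.

No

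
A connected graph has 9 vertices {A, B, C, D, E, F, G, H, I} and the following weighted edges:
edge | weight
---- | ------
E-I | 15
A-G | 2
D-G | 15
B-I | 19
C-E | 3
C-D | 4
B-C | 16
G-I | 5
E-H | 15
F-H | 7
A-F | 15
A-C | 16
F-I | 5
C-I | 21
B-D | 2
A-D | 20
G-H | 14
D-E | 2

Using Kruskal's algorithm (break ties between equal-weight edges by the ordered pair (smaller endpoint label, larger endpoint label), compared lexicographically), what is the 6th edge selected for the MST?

G-I

Sort edges by weight, then run Kruskal:
A-G (2): add — endpoints in different components.
B-D (2): add — endpoints in different components.
D-E (2): add — endpoints in different components.
C-E (3): add — endpoints in different components.
C-D (4): skip — C and D already connected.
F-I (5): add — endpoints in different components.
G-I (5): add — endpoints in different components.
F-H (7): add — endpoints in different components.
G-H (14): skip — G and H already connected.
A-F (15): skip — A and F already connected.
D-G (15): add — endpoints in different components.
The 6th edge added is G-I.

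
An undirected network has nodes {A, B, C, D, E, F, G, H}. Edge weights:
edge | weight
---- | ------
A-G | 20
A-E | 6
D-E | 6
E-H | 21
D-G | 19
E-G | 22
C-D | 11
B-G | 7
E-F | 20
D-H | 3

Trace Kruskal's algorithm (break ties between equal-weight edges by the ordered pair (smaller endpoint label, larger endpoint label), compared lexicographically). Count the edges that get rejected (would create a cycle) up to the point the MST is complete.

Kruskal: consider edges lightest-first.
D-H (3): add — endpoints in different components.
A-E (6): add — endpoints in different components.
D-E (6): add — endpoints in different components.
B-G (7): add — endpoints in different components.
C-D (11): add — endpoints in different components.
D-G (19): add — endpoints in different components.
A-G (20): skip — A and G already connected.
E-F (20): add — endpoints in different components.
Edges rejected before the tree was complete: 1.

1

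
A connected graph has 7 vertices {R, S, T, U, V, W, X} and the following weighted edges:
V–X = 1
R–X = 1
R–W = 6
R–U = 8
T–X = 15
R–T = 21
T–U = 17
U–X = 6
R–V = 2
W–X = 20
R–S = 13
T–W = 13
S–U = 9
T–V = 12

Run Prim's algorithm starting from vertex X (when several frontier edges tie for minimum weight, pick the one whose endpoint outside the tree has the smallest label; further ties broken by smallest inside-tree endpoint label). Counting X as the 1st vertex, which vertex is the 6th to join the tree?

S

Prim, starting at X.
Step 1: cheapest edge leaving the tree is R–X (1); add R.
Step 2: cheapest edge leaving the tree is V–X (1); add V.
Step 3: cheapest edge leaving the tree is U–X (6); add U.
Step 4: cheapest edge leaving the tree is R–W (6); add W.
Step 5: cheapest edge leaving the tree is S–U (9); add S.
Step 6: cheapest edge leaving the tree is T–V (12); add T.
Vertex order: X, R, V, U, W, S, T. The 6th vertex is S.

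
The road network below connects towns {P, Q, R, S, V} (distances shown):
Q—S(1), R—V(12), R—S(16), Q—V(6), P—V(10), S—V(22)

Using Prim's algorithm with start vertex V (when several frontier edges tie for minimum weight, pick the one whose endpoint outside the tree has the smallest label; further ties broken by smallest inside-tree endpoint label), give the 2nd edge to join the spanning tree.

Prim, starting at V.
Step 1: cheapest edge leaving the tree is Q—V (6); add Q.
Step 2: cheapest edge leaving the tree is Q—S (1); add S.
Step 3: cheapest edge leaving the tree is P—V (10); add P.
Step 4: cheapest edge leaving the tree is R—V (12); add R.
The 2nd edge added is Q—S.

Q-S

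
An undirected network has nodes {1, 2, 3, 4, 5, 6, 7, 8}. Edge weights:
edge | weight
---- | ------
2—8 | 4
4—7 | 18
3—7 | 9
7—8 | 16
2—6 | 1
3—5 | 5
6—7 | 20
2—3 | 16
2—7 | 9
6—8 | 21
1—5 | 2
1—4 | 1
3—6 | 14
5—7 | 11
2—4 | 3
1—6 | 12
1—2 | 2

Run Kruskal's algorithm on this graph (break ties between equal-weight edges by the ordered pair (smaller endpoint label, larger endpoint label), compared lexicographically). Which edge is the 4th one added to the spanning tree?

1-5

Kruskal: consider edges lightest-first.
1—4 (1): add — endpoints in different components.
2—6 (1): add — endpoints in different components.
1—2 (2): add — endpoints in different components.
1—5 (2): add — endpoints in different components.
2—4 (3): skip — 2 and 4 already connected.
2—8 (4): add — endpoints in different components.
3—5 (5): add — endpoints in different components.
2—7 (9): add — endpoints in different components.
The 4th edge added is 1—5.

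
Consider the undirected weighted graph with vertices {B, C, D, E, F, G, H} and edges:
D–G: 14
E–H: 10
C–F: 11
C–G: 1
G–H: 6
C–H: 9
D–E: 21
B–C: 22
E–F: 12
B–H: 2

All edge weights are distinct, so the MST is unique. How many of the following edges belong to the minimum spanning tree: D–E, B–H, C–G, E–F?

Sort edges by weight, then run Kruskal:
C–G (1): add. Components now {B} {C,G} {D} {E} {F} {H}
B–H (2): add. Components now {B,H} {C,G} {D} {E} {F}
G–H (6): add. Components now {B,C,G,H} {D} {E} {F}
C–H (9): skip — C and H already connected.
E–H (10): add. Components now {B,C,E,G,H} {D} {F}
C–F (11): add. Components now {B,C,E,F,G,H} {D}
E–F (12): skip — E and F already connected.
D–G (14): add. Components now {B,C,D,E,F,G,H}
MST edge set: {C–G, B–H, G–H, E–H, C–F, D–G}.
Of the listed edges, {B–H, C–G} are in the MST → 2.

2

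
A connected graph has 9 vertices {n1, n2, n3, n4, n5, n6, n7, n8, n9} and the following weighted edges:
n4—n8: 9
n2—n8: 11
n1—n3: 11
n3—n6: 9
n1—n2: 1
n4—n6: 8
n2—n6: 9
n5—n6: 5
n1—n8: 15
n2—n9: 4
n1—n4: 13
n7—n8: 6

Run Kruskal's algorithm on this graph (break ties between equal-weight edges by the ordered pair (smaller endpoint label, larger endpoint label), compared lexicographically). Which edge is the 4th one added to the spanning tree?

n7-n8

Kruskal's algorithm — process edges by increasing weight (ties by edge label):
n1—n2 (1): add — endpoints in different components.
n2—n9 (4): add — endpoints in different components.
n5—n6 (5): add — endpoints in different components.
n7—n8 (6): add — endpoints in different components.
n4—n6 (8): add — endpoints in different components.
n2—n6 (9): add — endpoints in different components.
n3—n6 (9): add — endpoints in different components.
n4—n8 (9): add — endpoints in different components.
The 4th edge added is n7—n8.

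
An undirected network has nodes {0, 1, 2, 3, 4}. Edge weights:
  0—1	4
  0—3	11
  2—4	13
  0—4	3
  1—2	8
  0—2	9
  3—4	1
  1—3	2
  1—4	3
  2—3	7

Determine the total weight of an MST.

13

Kruskal's algorithm — process edges by increasing weight (ties by edge label):
3—4 (1): add. Components now {0} {1} {2} {3,4}
1—3 (2): add. Components now {0} {1,3,4} {2}
0—4 (3): add. Components now {0,1,3,4} {2}
1—4 (3): skip — 1 and 4 already connected.
0—1 (4): skip — 0 and 1 already connected.
2—3 (7): add. Components now {0,1,2,3,4}
MST edges: 3—4, 1—3, 0—4, 2—3; total weight 1+2+3+7 = 13.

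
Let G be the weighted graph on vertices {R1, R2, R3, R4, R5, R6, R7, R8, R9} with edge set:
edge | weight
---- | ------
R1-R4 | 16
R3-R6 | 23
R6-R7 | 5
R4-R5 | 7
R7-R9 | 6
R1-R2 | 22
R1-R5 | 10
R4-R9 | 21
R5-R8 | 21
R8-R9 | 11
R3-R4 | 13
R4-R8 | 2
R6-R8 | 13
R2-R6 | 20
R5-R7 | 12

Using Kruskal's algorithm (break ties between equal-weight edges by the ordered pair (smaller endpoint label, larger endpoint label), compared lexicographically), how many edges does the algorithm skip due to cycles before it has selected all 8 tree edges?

3

Sort edges by weight, then run Kruskal:
R4-R8 (2): add — endpoints in different components.
R6-R7 (5): add — endpoints in different components.
R7-R9 (6): add — endpoints in different components.
R4-R5 (7): add — endpoints in different components.
R1-R5 (10): add — endpoints in different components.
R8-R9 (11): add — endpoints in different components.
R5-R7 (12): skip — R5 and R7 already connected.
R3-R4 (13): add — endpoints in different components.
R6-R8 (13): skip — R8 and R6 already connected.
R1-R4 (16): skip — R4 and R1 already connected.
R2-R6 (20): add — endpoints in different components.
Edges rejected before the tree was complete: 3.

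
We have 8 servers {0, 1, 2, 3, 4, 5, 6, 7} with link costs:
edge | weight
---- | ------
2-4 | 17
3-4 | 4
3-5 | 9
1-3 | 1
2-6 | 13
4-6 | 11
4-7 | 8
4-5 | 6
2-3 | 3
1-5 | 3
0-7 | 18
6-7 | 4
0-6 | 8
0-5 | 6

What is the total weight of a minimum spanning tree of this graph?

Kruskal's algorithm — process edges by increasing weight (ties by edge label):
1-3 (1): add — endpoints in different components.
1-5 (3): add — endpoints in different components.
2-3 (3): add — endpoints in different components.
3-4 (4): add — endpoints in different components.
6-7 (4): add — endpoints in different components.
0-5 (6): add — endpoints in different components.
4-5 (6): skip — 4 and 5 already connected.
0-6 (8): add — endpoints in different components.
MST edges: 1-3, 1-5, 2-3, 3-4, 6-7, 0-5, 0-6; total weight 1+3+3+4+4+6+8 = 29.

29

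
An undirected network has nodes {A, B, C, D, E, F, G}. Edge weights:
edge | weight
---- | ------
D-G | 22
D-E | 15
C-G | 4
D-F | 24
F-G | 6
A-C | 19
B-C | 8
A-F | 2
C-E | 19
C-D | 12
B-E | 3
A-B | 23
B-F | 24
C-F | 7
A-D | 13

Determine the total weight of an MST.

35

Prim, starting at G.
Step 1: cheapest edge leaving the tree is C-G (4); add C.
Step 2: cheapest edge leaving the tree is F-G (6); add F.
Step 3: cheapest edge leaving the tree is A-F (2); add A.
Step 4: cheapest edge leaving the tree is B-C (8); add B.
Step 5: cheapest edge leaving the tree is B-E (3); add E.
Step 6: cheapest edge leaving the tree is C-D (12); add D.
MST edges: C-G, F-G, A-F, B-C, B-E, C-D; total weight 4+6+2+8+3+12 = 35.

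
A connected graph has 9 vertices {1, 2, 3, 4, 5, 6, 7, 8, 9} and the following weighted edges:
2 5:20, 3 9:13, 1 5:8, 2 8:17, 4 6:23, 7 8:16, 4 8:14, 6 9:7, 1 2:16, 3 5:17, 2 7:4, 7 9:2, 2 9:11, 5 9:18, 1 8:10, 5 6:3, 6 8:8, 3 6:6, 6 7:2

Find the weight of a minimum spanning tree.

Prim, starting at 4.
Step 1: cheapest edge leaving the tree is 4 8 (14); add 8.
Step 2: cheapest edge leaving the tree is 6 8 (8); add 6.
Step 3: cheapest edge leaving the tree is 6 7 (2); add 7.
Step 4: cheapest edge leaving the tree is 7 9 (2); add 9.
Step 5: cheapest edge leaving the tree is 5 6 (3); add 5.
Step 6: cheapest edge leaving the tree is 2 7 (4); add 2.
Step 7: cheapest edge leaving the tree is 3 6 (6); add 3.
Step 8: cheapest edge leaving the tree is 1 5 (8); add 1.
MST edges: 4 8, 6 8, 6 7, 7 9, 5 6, 2 7, 3 6, 1 5; total weight 14+8+2+2+3+4+6+8 = 47.

47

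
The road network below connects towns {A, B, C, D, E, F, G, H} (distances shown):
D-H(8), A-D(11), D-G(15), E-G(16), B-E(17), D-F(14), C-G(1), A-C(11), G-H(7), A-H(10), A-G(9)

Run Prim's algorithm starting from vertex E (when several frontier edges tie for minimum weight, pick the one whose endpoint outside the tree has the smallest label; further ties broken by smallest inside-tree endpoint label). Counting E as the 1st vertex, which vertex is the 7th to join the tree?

Grow the tree from E using Prim:
Step 1: frontier [E-G 16, B-E 17] → take E-G (16); add G.
Step 2: frontier [B-E 17, C-G 1, G-H 7, A-G 9, D-G 15] → take C-G (1); add C.
Step 3: frontier [A-C 11, B-E 17, G-H 7, A-G 9, D-G 15] → take G-H (7); add H.
Step 4: frontier [A-C 11, B-E 17, A-G 9, D-G 15, D-H 8, A-H 10] → take D-H (8); add D.
Step 5: frontier [A-C 11, A-D 11, D-F 14, B-E 17, A-G 9, A-H 10] → take A-G (9); add A.
Step 6: frontier [D-F 14, B-E 17] → take D-F (14); add F.
Step 7: frontier [B-E 17] → take B-E (17); add B.
Vertex order: E, G, C, H, D, A, F, B. The 7th vertex is F.

F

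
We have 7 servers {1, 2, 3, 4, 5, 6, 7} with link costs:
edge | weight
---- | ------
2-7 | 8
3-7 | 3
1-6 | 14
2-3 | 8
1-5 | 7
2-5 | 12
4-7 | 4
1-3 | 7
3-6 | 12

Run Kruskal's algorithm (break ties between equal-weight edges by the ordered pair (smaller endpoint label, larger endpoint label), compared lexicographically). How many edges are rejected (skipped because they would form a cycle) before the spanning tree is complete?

Sort edges by weight, then run Kruskal:
3-7 (3): add — endpoints in different components.
4-7 (4): add — endpoints in different components.
1-3 (7): add — endpoints in different components.
1-5 (7): add — endpoints in different components.
2-3 (8): add — endpoints in different components.
2-7 (8): skip — 2 and 7 already connected.
2-5 (12): skip — 2 and 5 already connected.
3-6 (12): add — endpoints in different components.
Edges rejected before the tree was complete: 2.

2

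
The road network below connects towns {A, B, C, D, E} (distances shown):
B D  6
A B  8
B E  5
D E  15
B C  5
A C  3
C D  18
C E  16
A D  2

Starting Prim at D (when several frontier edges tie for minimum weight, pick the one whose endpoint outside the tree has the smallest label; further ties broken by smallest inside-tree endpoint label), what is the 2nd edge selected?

A-C

Grow the tree from D using Prim:
Step 1: frontier [A D 2, B D 6, D E 15, C D 18] → take A D (2); add A.
Step 2: frontier [A C 3, A B 8, B D 6, D E 15, C D 18] → take A C (3); add C.
Step 3: frontier [A B 8, B C 5, C E 16, B D 6, D E 15] → take B C (5); add B.
Step 4: frontier [B E 5, C E 16, D E 15] → take B E (5); add E.
The 2nd edge added is A C.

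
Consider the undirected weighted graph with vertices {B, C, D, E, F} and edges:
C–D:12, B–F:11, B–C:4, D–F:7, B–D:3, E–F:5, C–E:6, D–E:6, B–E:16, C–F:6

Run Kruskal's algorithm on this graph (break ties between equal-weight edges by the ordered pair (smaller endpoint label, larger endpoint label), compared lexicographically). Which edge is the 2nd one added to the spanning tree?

B-C

Sort edges by weight, then run Kruskal:
B–D (3): add. Components now {B,D} {C} {E} {F}
B–C (4): add. Components now {B,C,D} {E} {F}
E–F (5): add. Components now {B,C,D} {E,F}
C–E (6): add. Components now {B,C,D,E,F}
The 2nd edge added is B–C.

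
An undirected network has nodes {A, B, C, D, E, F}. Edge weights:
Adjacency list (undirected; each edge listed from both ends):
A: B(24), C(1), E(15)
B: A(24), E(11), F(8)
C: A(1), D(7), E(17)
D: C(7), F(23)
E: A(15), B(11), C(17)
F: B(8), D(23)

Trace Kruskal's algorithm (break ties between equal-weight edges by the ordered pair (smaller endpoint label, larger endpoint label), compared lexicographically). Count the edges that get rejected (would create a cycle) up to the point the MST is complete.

0

Kruskal: consider edges lightest-first.
A-C (1): add. Components now {A,C} {B} {D} {E} {F}
C-D (7): add. Components now {A,C,D} {B} {E} {F}
B-F (8): add. Components now {A,C,D} {B,F} {E}
B-E (11): add. Components now {A,C,D} {B,E,F}
A-E (15): add. Components now {A,B,C,D,E,F}
Edges rejected before the tree was complete: 0.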